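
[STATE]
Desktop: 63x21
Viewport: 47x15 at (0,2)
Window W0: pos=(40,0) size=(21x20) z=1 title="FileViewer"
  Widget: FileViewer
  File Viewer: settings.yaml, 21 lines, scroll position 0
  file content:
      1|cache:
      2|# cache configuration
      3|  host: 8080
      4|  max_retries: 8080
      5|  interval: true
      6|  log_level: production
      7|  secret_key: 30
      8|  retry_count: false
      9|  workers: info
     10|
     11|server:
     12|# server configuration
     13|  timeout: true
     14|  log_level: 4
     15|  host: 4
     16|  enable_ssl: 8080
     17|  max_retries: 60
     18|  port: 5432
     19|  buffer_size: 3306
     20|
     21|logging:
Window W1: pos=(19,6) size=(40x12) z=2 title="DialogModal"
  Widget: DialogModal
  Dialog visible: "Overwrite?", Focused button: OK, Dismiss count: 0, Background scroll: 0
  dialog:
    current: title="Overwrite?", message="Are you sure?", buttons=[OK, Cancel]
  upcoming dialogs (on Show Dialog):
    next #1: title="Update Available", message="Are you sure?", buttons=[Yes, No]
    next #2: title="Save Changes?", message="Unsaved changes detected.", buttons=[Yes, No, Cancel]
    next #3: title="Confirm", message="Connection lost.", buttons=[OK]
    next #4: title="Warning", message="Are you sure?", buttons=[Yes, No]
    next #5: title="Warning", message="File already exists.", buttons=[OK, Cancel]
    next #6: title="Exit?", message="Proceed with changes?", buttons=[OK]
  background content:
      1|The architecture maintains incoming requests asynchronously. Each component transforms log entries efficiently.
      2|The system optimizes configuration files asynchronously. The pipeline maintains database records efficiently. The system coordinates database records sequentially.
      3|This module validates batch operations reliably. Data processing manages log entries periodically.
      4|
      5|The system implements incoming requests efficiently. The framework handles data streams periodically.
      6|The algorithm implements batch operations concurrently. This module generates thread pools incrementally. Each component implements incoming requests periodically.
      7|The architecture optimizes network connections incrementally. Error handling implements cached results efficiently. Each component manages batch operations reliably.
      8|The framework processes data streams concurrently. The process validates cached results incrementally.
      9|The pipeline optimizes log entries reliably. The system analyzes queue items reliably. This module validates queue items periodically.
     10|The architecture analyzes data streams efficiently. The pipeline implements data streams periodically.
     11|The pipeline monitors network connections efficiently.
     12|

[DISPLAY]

                                        ┠──────
                                        ┃cache:
                                        ┃# cach
                                        ┃  host
                   ┏━━━━━━━━━━━━━━━━━━━━━━━━━━━
                   ┃ DialogModal               
                   ┠───────────────────────────
                   ┃The architecture maintains 
                   ┃The system┌───────────────┐
                   ┃This modul│   Overwrite?  │
                   ┃          │ Are you sure? │
                   ┃The system│ [OK]  Cancel  │
                   ┃The algori└───────────────┘
                   ┃The architecture optimizes 
                   ┃The framework processes dat


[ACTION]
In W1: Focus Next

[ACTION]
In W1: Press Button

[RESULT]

                                        ┠──────
                                        ┃cache:
                                        ┃# cach
                                        ┃  host
                   ┏━━━━━━━━━━━━━━━━━━━━━━━━━━━
                   ┃ DialogModal               
                   ┠───────────────────────────
                   ┃The architecture maintains 
                   ┃The system optimizes config
                   ┃This module validates batch
                   ┃                           
                   ┃The system implements incom
                   ┃The algorithm implements ba
                   ┃The architecture optimizes 
                   ┃The framework processes dat


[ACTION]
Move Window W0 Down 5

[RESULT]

                                        ┃ FileV
                                        ┠──────
                                        ┃cache:
                                        ┃# cach
                   ┏━━━━━━━━━━━━━━━━━━━━━━━━━━━
                   ┃ DialogModal               
                   ┠───────────────────────────
                   ┃The architecture maintains 
                   ┃The system optimizes config
                   ┃This module validates batch
                   ┃                           
                   ┃The system implements incom
                   ┃The algorithm implements ba
                   ┃The architecture optimizes 
                   ┃The framework processes dat


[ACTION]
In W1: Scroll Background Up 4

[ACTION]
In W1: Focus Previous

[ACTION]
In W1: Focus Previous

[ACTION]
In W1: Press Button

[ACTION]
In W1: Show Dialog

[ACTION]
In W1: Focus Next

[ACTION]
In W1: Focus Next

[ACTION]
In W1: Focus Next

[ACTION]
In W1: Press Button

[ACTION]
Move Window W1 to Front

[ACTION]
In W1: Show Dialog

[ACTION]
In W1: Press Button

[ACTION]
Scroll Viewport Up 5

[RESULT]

                                               
                                        ┏━━━━━━
                                        ┃ FileV
                                        ┠──────
                                        ┃cache:
                                        ┃# cach
                   ┏━━━━━━━━━━━━━━━━━━━━━━━━━━━
                   ┃ DialogModal               
                   ┠───────────────────────────
                   ┃The architecture maintains 
                   ┃The system optimizes config
                   ┃This module validates batch
                   ┃                           
                   ┃The system implements incom
                   ┃The algorithm implements ba


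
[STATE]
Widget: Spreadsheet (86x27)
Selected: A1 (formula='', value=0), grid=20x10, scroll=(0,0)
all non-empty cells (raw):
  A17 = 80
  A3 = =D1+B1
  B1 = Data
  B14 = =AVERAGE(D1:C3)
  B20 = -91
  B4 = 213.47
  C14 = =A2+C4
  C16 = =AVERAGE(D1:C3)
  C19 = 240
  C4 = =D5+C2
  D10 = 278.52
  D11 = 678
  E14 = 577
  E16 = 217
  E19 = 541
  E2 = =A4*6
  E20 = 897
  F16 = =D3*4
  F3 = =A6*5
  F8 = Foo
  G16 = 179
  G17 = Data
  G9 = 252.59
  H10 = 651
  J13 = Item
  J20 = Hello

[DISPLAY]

A1:                                                                                   
       A       B       C       D       E       F       G       H       I       J      
--------------------------------------------------------------------------------------
  1      [0]Data           0       0       0       0       0       0       0       0  
  2        0       0       0       0       0       0       0       0       0       0  
  3 #ERR!          0       0       0       0       0       0       0       0       0  
  4        0  213.47       0       0       0       0       0       0       0       0  
  5        0       0       0       0       0       0       0       0       0       0  
  6        0       0       0       0       0       0       0       0       0       0  
  7        0       0       0       0       0       0       0       0       0       0  
  8        0       0       0       0       0Foo            0       0       0       0  
  9        0       0       0       0       0       0  252.59       0       0       0  
 10        0       0       0  278.52       0       0       0     651       0       0  
 11        0       0       0     678       0       0       0       0       0       0  
 12        0       0       0       0       0       0       0       0       0       0  
 13        0       0       0       0       0       0       0       0       0Item      
 14        0       0       0       0     577       0       0       0       0       0  
 15        0       0       0       0       0       0       0       0       0       0  
 16        0       0       0       0     217       0     179       0       0       0  
 17       80       0       0       0       0       0Data           0       0       0  
 18        0       0       0       0       0       0       0       0       0       0  
 19        0       0     240       0     541       0       0       0       0       0  
 20        0     -91       0       0     897       0       0       0       0Hello     
                                                                                      
                                                                                      
                                                                                      
                                                                                      


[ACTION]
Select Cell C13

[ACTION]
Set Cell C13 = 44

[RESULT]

C13: 44                                                                               
       A       B       C       D       E       F       G       H       I       J      
--------------------------------------------------------------------------------------
  1        0Data           0       0       0       0       0       0       0       0  
  2        0       0       0       0       0       0       0       0       0       0  
  3 #ERR!          0       0       0       0       0       0       0       0       0  
  4        0  213.47       0       0       0       0       0       0       0       0  
  5        0       0       0       0       0       0       0       0       0       0  
  6        0       0       0       0       0       0       0       0       0       0  
  7        0       0       0       0       0       0       0       0       0       0  
  8        0       0       0       0       0Foo            0       0       0       0  
  9        0       0       0       0       0       0  252.59       0       0       0  
 10        0       0       0  278.52       0       0       0     651       0       0  
 11        0       0       0     678       0       0       0       0       0       0  
 12        0       0       0       0       0       0       0       0       0       0  
 13        0       0    [44]       0       0       0       0       0       0Item      
 14        0       0       0       0     577       0       0       0       0       0  
 15        0       0       0       0       0       0       0       0       0       0  
 16        0       0       0       0     217       0     179       0       0       0  
 17       80       0       0       0       0       0Data           0       0       0  
 18        0       0       0       0       0       0       0       0       0       0  
 19        0       0     240       0     541       0       0       0       0       0  
 20        0     -91       0       0     897       0       0       0       0Hello     
                                                                                      
                                                                                      
                                                                                      
                                                                                      


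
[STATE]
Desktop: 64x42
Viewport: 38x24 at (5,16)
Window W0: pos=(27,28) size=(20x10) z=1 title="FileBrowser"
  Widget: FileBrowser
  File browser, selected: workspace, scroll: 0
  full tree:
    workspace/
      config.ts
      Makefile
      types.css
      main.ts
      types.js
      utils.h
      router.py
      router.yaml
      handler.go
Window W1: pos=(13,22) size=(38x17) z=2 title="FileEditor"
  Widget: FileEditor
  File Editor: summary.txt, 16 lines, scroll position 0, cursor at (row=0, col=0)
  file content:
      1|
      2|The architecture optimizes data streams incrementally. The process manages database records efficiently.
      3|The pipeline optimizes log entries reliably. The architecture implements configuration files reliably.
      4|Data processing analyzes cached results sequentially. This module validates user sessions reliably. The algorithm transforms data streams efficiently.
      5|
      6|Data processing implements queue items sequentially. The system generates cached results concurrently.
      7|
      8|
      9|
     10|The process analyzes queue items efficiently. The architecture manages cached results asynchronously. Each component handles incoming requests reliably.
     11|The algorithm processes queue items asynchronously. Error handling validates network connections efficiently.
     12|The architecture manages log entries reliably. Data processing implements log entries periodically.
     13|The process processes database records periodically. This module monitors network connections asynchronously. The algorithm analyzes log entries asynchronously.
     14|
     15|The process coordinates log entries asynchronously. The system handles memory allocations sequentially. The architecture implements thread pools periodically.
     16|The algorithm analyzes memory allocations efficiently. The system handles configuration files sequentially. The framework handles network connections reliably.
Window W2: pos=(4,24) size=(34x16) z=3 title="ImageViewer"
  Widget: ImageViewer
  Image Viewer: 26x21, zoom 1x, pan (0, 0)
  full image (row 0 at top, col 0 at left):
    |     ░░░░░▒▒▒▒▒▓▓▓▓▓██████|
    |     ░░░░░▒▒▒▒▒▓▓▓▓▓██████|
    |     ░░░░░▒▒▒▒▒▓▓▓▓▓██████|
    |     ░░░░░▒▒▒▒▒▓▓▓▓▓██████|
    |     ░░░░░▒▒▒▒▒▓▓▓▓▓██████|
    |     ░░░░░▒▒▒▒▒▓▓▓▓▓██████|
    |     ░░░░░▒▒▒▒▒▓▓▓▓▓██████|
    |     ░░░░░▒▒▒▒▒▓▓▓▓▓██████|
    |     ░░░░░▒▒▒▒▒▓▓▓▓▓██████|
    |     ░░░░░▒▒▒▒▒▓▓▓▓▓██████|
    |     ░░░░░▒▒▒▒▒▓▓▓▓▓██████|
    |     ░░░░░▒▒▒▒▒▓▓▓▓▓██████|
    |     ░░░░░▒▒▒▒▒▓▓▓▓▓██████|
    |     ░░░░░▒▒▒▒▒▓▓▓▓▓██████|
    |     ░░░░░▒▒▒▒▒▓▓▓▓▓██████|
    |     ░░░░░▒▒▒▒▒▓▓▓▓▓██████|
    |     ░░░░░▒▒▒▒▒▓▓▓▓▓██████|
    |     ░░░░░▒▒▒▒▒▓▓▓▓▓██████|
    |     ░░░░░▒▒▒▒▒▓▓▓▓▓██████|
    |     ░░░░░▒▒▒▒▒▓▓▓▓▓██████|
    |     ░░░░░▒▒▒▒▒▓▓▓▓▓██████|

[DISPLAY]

                                      
                                      
                                      
                                      
                                      
                                      
        ┏━━━━━━━━━━━━━━━━━━━━━━━━━━━━━
        ┃ FileEditor                  
━━━━━━━━━━━━━━━━━━━━━━━━━━━━━━━━┓─────
 ImageViewer                    ┃     
────────────────────────────────┨es da
     ░░░░░▒▒▒▒▒▓▓▓▓▓██████      ┃og en
     ░░░░░▒▒▒▒▒▓▓▓▓▓██████      ┃ cach
     ░░░░░▒▒▒▒▒▓▓▓▓▓██████      ┃     
     ░░░░░▒▒▒▒▒▓▓▓▓▓██████      ┃ts qu
     ░░░░░▒▒▒▒▒▓▓▓▓▓██████      ┃     
     ░░░░░▒▒▒▒▒▓▓▓▓▓██████      ┃     
     ░░░░░▒▒▒▒▒▓▓▓▓▓██████      ┃     
     ░░░░░▒▒▒▒▒▓▓▓▓▓██████      ┃ue it
     ░░░░░▒▒▒▒▒▓▓▓▓▓██████      ┃queue
     ░░░░░▒▒▒▒▒▓▓▓▓▓██████      ┃ log 
     ░░░░░▒▒▒▒▒▓▓▓▓▓██████      ┃tabas
     ░░░░░▒▒▒▒▒▓▓▓▓▓██████      ┃━━━━━
━━━━━━━━━━━━━━━━━━━━━━━━━━━━━━━━┛     


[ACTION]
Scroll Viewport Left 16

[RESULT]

                                      
                                      
                                      
                                      
                                      
                                      
             ┏━━━━━━━━━━━━━━━━━━━━━━━━
             ┃ FileEditor             
    ┏━━━━━━━━━━━━━━━━━━━━━━━━━━━━━━━━┓
    ┃ ImageViewer                    ┃
    ┠────────────────────────────────┨
    ┃     ░░░░░▒▒▒▒▒▓▓▓▓▓██████      ┃
    ┃     ░░░░░▒▒▒▒▒▓▓▓▓▓██████      ┃
    ┃     ░░░░░▒▒▒▒▒▓▓▓▓▓██████      ┃
    ┃     ░░░░░▒▒▒▒▒▓▓▓▓▓██████      ┃
    ┃     ░░░░░▒▒▒▒▒▓▓▓▓▓██████      ┃
    ┃     ░░░░░▒▒▒▒▒▓▓▓▓▓██████      ┃
    ┃     ░░░░░▒▒▒▒▒▓▓▓▓▓██████      ┃
    ┃     ░░░░░▒▒▒▒▒▓▓▓▓▓██████      ┃
    ┃     ░░░░░▒▒▒▒▒▓▓▓▓▓██████      ┃
    ┃     ░░░░░▒▒▒▒▒▓▓▓▓▓██████      ┃
    ┃     ░░░░░▒▒▒▒▒▓▓▓▓▓██████      ┃
    ┃     ░░░░░▒▒▒▒▒▓▓▓▓▓██████      ┃
    ┗━━━━━━━━━━━━━━━━━━━━━━━━━━━━━━━━┛


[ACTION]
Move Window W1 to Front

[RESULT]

                                      
                                      
                                      
                                      
                                      
                                      
             ┏━━━━━━━━━━━━━━━━━━━━━━━━
             ┃ FileEditor             
    ┏━━━━━━━━┠────────────────────────
    ┃ ImageVi┃█                       
    ┠────────┃The architecture optimiz
    ┃     ░░░┃The pipeline optimizes l
    ┃     ░░░┃Data processing analyzes
    ┃     ░░░┃                        
    ┃     ░░░┃Data processing implemen
    ┃     ░░░┃                        
    ┃     ░░░┃                        
    ┃     ░░░┃                        
    ┃     ░░░┃The process analyzes que
    ┃     ░░░┃The algorithm processes 
    ┃     ░░░┃The architecture manages
    ┃     ░░░┃The process processes da
    ┃     ░░░┗━━━━━━━━━━━━━━━━━━━━━━━━
    ┗━━━━━━━━━━━━━━━━━━━━━━━━━━━━━━━━┛


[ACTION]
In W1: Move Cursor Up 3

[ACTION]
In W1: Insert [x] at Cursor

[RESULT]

                                      
                                      
                                      
                                      
                                      
                                      
             ┏━━━━━━━━━━━━━━━━━━━━━━━━
             ┃ FileEditor             
    ┏━━━━━━━━┠────────────────────────
    ┃ ImageVi┃x█                      
    ┠────────┃The architecture optimiz
    ┃     ░░░┃The pipeline optimizes l
    ┃     ░░░┃Data processing analyzes
    ┃     ░░░┃                        
    ┃     ░░░┃Data processing implemen
    ┃     ░░░┃                        
    ┃     ░░░┃                        
    ┃     ░░░┃                        
    ┃     ░░░┃The process analyzes que
    ┃     ░░░┃The algorithm processes 
    ┃     ░░░┃The architecture manages
    ┃     ░░░┃The process processes da
    ┃     ░░░┗━━━━━━━━━━━━━━━━━━━━━━━━
    ┗━━━━━━━━━━━━━━━━━━━━━━━━━━━━━━━━┛


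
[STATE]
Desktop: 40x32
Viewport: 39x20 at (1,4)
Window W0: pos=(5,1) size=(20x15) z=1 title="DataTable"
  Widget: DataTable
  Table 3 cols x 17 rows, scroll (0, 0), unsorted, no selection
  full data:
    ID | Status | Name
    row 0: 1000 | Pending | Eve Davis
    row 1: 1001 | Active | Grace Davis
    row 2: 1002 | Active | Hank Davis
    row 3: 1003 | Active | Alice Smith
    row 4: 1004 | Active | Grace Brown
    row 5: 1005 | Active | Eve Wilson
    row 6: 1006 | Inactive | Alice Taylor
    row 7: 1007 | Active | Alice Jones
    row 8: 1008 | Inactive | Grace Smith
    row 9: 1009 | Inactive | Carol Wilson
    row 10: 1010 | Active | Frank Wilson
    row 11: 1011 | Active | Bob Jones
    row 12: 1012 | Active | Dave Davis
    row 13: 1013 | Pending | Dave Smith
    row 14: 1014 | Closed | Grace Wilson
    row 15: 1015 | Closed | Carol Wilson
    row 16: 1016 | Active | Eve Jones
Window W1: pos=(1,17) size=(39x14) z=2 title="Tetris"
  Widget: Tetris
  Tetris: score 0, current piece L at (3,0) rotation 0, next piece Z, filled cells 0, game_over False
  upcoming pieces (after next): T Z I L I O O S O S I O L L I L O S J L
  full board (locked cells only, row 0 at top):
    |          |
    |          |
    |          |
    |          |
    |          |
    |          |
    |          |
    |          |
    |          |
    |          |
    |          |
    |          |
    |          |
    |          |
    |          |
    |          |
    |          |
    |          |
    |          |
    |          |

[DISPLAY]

    ┃ID  │Status  │Name┃               
    ┃────┼────────┼────┃               
    ┃1000│Pending │Eve ┃               
    ┃1001│Active  │Grac┃               
    ┃1002│Active  │Hank┃               
    ┃1003│Active  │Alic┃               
    ┃1004│Active  │Grac┃               
    ┃1005│Active  │Eve ┃               
    ┃1006│Inactive│Alic┃               
    ┃1007│Active  │Alic┃               
    ┃1008│Inactive│Grac┃               
    ┗━━━━━━━━━━━━━━━━━━┛               
                                       
┏━━━━━━━━━━━━━━━━━━━━━━━━━━━━━━━━━━━━━┓
┃ Tetris                              ┃
┠─────────────────────────────────────┨
┃          │Next:                     ┃
┃          │▓▓                        ┃
┃          │ ▓▓                       ┃
┃          │                          ┃


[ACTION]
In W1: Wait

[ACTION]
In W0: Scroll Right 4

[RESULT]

    ┃│Status  │Name    ┃               
    ┃┼────────┼────────┃               
    ┃│Pending │Eve Davi┃               
    ┃│Active  │Grace Da┃               
    ┃│Active  │Hank Dav┃               
    ┃│Active  │Alice Sm┃               
    ┃│Active  │Grace Br┃               
    ┃│Active  │Eve Wils┃               
    ┃│Inactive│Alice Ta┃               
    ┃│Active  │Alice Jo┃               
    ┃│Inactive│Grace Sm┃               
    ┗━━━━━━━━━━━━━━━━━━┛               
                                       
┏━━━━━━━━━━━━━━━━━━━━━━━━━━━━━━━━━━━━━┓
┃ Tetris                              ┃
┠─────────────────────────────────────┨
┃          │Next:                     ┃
┃          │▓▓                        ┃
┃          │ ▓▓                       ┃
┃          │                          ┃


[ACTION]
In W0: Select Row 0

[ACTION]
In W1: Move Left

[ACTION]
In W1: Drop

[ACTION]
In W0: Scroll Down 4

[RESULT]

    ┃│Status  │Name    ┃               
    ┃┼────────┼────────┃               
    ┃│Active  │Grace Br┃               
    ┃│Active  │Eve Wils┃               
    ┃│Inactive│Alice Ta┃               
    ┃│Active  │Alice Jo┃               
    ┃│Inactive│Grace Sm┃               
    ┃│Inactive│Carol Wi┃               
    ┃│Active  │Frank Wi┃               
    ┃│Active  │Bob Jone┃               
    ┃│Active  │Dave Dav┃               
    ┗━━━━━━━━━━━━━━━━━━┛               
                                       
┏━━━━━━━━━━━━━━━━━━━━━━━━━━━━━━━━━━━━━┓
┃ Tetris                              ┃
┠─────────────────────────────────────┨
┃          │Next:                     ┃
┃          │▓▓                        ┃
┃          │ ▓▓                       ┃
┃          │                          ┃


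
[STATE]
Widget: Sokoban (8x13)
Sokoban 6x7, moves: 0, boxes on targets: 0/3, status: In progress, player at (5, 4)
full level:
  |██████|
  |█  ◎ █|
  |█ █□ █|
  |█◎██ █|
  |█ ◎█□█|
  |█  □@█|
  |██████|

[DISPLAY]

██████  
█  ◎ █  
█ █□ █  
█◎██ █  
█ ◎█□█  
█  □@█  
██████  
Moves: 0
        
        
        
        
        


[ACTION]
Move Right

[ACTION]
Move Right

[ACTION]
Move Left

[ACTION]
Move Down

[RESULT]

██████  
█  ◎ █  
█ █□ █  
█◎██ █  
█ ◎█□█  
█ □@ █  
██████  
Moves: 1
        
        
        
        
        


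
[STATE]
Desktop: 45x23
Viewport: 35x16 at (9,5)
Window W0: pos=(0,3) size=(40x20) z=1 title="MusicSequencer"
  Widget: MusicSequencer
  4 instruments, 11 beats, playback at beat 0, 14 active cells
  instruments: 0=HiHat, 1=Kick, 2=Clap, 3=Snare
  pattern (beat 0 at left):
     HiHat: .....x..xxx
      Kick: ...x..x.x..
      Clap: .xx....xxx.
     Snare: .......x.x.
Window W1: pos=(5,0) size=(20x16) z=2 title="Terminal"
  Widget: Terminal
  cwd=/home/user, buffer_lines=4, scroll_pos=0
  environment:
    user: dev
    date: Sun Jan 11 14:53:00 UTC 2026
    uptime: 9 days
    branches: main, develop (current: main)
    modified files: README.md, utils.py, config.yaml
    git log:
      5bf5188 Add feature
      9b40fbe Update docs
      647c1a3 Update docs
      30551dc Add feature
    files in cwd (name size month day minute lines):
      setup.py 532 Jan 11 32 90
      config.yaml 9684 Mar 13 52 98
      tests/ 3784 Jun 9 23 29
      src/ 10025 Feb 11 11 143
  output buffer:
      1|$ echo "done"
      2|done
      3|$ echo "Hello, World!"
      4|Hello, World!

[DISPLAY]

cho "Hello, Wor┃──────────────┨    
lo, World!     ┃              ┃    
               ┃              ┃    
               ┃              ┃    
               ┃              ┃    
               ┃              ┃    
               ┃              ┃    
               ┃              ┃    
               ┃              ┃    
               ┃              ┃    
━━━━━━━━━━━━━━━┛              ┃    
                              ┃    
                              ┃    
                              ┃    
                              ┃    
                              ┃    


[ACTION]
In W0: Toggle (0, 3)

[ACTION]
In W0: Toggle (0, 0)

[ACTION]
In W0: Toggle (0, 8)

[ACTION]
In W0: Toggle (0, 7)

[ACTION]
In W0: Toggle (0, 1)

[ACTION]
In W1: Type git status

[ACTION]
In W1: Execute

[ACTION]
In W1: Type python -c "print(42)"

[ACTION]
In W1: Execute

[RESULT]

it status      ┃──────────────┨    
branch main    ┃              ┃    
nges not staged┃              ┃    
               ┃              ┃    
     modified: ┃              ┃    
     modified: ┃              ┃    
     modified: ┃              ┃    
ython -c "print┃              ┃    
               ┃              ┃    
               ┃              ┃    
━━━━━━━━━━━━━━━┛              ┃    
                              ┃    
                              ┃    
                              ┃    
                              ┃    
                              ┃    


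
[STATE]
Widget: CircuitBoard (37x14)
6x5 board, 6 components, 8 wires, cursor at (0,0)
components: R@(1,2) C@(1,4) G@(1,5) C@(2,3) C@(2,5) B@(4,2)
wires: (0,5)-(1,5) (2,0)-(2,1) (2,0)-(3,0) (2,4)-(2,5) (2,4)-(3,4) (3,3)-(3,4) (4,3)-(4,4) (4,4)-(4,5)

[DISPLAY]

   0 1 2 3 4 5                       
0  [.]                  ·            
                        │            
1           R       C   G            
                                     
2   · ─ ·       C   · ─ C            
    │               │                
3   ·           · ─ ·                
                                     
4           B   · ─ · ─ ·            
Cursor: (0,0)                        
                                     
                                     
                                     


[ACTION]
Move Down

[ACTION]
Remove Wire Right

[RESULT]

   0 1 2 3 4 5                       
0                       ·            
                        │            
1  [.]      R       C   G            
                                     
2   · ─ ·       C   · ─ C            
    │               │                
3   ·           · ─ ·                
                                     
4           B   · ─ · ─ ·            
Cursor: (1,0)                        
                                     
                                     
                                     


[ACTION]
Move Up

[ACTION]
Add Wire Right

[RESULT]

   0 1 2 3 4 5                       
0  [.]─ ·               ·            
                        │            
1           R       C   G            
                                     
2   · ─ ·       C   · ─ C            
    │               │                
3   ·           · ─ ·                
                                     
4           B   · ─ · ─ ·            
Cursor: (0,0)                        
                                     
                                     
                                     


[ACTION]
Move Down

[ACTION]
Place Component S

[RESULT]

   0 1 2 3 4 5                       
0   · ─ ·               ·            
                        │            
1  [S]      R       C   G            
                                     
2   · ─ ·       C   · ─ C            
    │               │                
3   ·           · ─ ·                
                                     
4           B   · ─ · ─ ·            
Cursor: (1,0)                        
                                     
                                     
                                     


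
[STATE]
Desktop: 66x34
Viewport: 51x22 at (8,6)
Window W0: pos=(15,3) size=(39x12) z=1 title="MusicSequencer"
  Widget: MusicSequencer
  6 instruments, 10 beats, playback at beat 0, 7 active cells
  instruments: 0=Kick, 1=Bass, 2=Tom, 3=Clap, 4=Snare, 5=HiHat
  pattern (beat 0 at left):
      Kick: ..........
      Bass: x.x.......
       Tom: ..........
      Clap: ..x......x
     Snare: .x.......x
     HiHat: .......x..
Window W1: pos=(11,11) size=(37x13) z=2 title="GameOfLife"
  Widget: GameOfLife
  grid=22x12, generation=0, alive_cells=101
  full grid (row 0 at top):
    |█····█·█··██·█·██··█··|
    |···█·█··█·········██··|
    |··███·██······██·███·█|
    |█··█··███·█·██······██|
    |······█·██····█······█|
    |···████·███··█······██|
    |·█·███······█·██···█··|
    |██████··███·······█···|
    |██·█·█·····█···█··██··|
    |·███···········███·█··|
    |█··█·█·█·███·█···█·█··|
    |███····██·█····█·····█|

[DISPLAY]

       ┃      ▼123456789                     ┃     
       ┃  Kick··········                     ┃     
       ┃  Bass█·█·······                     ┃     
       ┃   Tom··········                     ┃     
       ┃  Clap··█······█                     ┃     
   ┏━━━━━━━━━━━━━━━━━━━━━━━━━━━━━━━━━━━┓     ┃     
   ┃ GameOfLife                        ┃     ┃     
   ┠───────────────────────────────────┨     ┃     
   ┃Gen: 0                             ┃━━━━━┛     
   ┃··███·██······██·███·█             ┃           
   ┃█··█··███·█·██······██             ┃           
   ┃······█·██····█······█             ┃           
   ┃···████·███··█······██             ┃           
   ┃·█·███······█·██···█··             ┃           
   ┃██████··███·······█···             ┃           
   ┃██·█·█·····█···█··██··             ┃           
   ┃·███···········███·█··             ┃           
   ┗━━━━━━━━━━━━━━━━━━━━━━━━━━━━━━━━━━━┛           
                                                   
                                                   
                                                   
                                                   


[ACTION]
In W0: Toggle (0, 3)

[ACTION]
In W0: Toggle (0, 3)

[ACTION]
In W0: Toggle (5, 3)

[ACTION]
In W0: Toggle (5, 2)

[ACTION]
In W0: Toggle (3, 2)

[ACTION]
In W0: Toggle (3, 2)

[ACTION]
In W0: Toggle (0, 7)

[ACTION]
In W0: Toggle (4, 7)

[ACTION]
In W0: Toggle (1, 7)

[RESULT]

       ┃      ▼123456789                     ┃     
       ┃  Kick·······█··                     ┃     
       ┃  Bass█·█····█··                     ┃     
       ┃   Tom··········                     ┃     
       ┃  Clap··█······█                     ┃     
   ┏━━━━━━━━━━━━━━━━━━━━━━━━━━━━━━━━━━━┓     ┃     
   ┃ GameOfLife                        ┃     ┃     
   ┠───────────────────────────────────┨     ┃     
   ┃Gen: 0                             ┃━━━━━┛     
   ┃··███·██······██·███·█             ┃           
   ┃█··█··███·█·██······██             ┃           
   ┃······█·██····█······█             ┃           
   ┃···████·███··█······██             ┃           
   ┃·█·███······█·██···█··             ┃           
   ┃██████··███·······█···             ┃           
   ┃██·█·█·····█···█··██··             ┃           
   ┃·███···········███·█··             ┃           
   ┗━━━━━━━━━━━━━━━━━━━━━━━━━━━━━━━━━━━┛           
                                                   
                                                   
                                                   
                                                   


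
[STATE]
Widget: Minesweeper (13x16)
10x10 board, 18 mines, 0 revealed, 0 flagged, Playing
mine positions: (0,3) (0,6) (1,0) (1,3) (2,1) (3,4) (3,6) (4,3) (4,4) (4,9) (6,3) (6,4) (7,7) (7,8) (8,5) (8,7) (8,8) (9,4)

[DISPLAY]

■■■■■■■■■■   
■■■■■■■■■■   
■■■■■■■■■■   
■■■■■■■■■■   
■■■■■■■■■■   
■■■■■■■■■■   
■■■■■■■■■■   
■■■■■■■■■■   
■■■■■■■■■■   
■■■■■■■■■■   
             
             
             
             
             
             


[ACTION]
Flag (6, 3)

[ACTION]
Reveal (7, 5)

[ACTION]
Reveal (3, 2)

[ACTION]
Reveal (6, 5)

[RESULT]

■■■■■■■■■■   
■■■■■■■■■■   
■■■■■■■■■■   
■■2■■■■■■■   
■■■■■■■■■■   
■■■■■■■■■■   
■■■⚑■1■■■■   
■■■■■2■■■■   
■■■■■■■■■■   
■■■■■■■■■■   
             
             
             
             
             
             


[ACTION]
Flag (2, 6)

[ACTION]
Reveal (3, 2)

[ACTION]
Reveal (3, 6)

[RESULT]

■■■✹■■✹■■■   
✹■■✹■■■■■■   
■✹■■■■⚑■■■   
■■2■✹■✹■■■   
■■■✹✹■■■■✹   
■■■■■■■■■■   
■■■✹✹1■■■■   
■■■■■2■✹✹■   
■■■■■✹■✹✹■   
■■■■✹■■■■■   
             
             
             
             
             
             


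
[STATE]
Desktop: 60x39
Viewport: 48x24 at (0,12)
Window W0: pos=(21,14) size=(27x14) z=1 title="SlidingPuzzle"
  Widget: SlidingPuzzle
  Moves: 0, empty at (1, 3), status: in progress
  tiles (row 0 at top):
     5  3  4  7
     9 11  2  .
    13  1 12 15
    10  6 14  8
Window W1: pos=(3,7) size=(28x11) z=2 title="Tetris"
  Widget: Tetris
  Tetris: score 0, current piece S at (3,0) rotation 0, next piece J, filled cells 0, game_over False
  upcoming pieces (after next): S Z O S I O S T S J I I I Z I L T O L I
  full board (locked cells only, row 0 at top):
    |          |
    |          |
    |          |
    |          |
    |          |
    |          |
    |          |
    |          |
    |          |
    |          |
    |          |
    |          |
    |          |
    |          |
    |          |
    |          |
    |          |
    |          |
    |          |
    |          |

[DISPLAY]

   ┃          │███            ┃                 
   ┃          │               ┃                 
   ┃          │               ┃━━━━━━━━━━━━━━━━┓
   ┃          │               ┃uzzle           ┃
   ┃          │Score:         ┃────────────────┨
   ┗━━━━━━━━━━━━━━━━━━━━━━━━━━┛─┬────┬────┐    ┃
                     ┃│  5 │  3 │  4 │  7 │    ┃
                     ┃├────┼────┼────┼────┤    ┃
                     ┃│  9 │ 11 │  2 │    │    ┃
                     ┃├────┼────┼────┼────┤    ┃
                     ┃│ 13 │  1 │ 12 │ 15 │    ┃
                     ┃├────┼────┼────┼────┤    ┃
                     ┃│ 10 │  6 │ 14 │  8 │    ┃
                     ┃└────┴────┴────┴────┘    ┃
                     ┃Moves: 0                 ┃
                     ┗━━━━━━━━━━━━━━━━━━━━━━━━━┛
                                                
                                                
                                                
                                                
                                                
                                                
                                                
                                                


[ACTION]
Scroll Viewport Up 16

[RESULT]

                                                
                                                
                                                
                                                
                                                
                                                
                                                
   ┏━━━━━━━━━━━━━━━━━━━━━━━━━━┓                 
   ┃ Tetris                   ┃                 
   ┠──────────────────────────┨                 
   ┃          │Next:          ┃                 
   ┃          │█              ┃                 
   ┃          │███            ┃                 
   ┃          │               ┃                 
   ┃          │               ┃━━━━━━━━━━━━━━━━┓
   ┃          │               ┃uzzle           ┃
   ┃          │Score:         ┃────────────────┨
   ┗━━━━━━━━━━━━━━━━━━━━━━━━━━┛─┬────┬────┐    ┃
                     ┃│  5 │  3 │  4 │  7 │    ┃
                     ┃├────┼────┼────┼────┤    ┃
                     ┃│  9 │ 11 │  2 │    │    ┃
                     ┃├────┼────┼────┼────┤    ┃
                     ┃│ 13 │  1 │ 12 │ 15 │    ┃
                     ┃├────┼────┼────┼────┤    ┃


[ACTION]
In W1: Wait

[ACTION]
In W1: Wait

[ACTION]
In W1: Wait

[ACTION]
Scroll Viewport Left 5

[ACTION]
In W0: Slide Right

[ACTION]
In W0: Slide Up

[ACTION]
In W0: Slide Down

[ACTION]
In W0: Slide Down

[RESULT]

                                                
                                                
                                                
                                                
                                                
                                                
                                                
   ┏━━━━━━━━━━━━━━━━━━━━━━━━━━┓                 
   ┃ Tetris                   ┃                 
   ┠──────────────────────────┨                 
   ┃          │Next:          ┃                 
   ┃          │█              ┃                 
   ┃          │███            ┃                 
   ┃          │               ┃                 
   ┃          │               ┃━━━━━━━━━━━━━━━━┓
   ┃          │               ┃uzzle           ┃
   ┃          │Score:         ┃────────────────┨
   ┗━━━━━━━━━━━━━━━━━━━━━━━━━━┛─┬────┬────┐    ┃
                     ┃│  5 │  3 │    │  7 │    ┃
                     ┃├────┼────┼────┼────┤    ┃
                     ┃│  9 │ 11 │  4 │  2 │    ┃
                     ┃├────┼────┼────┼────┤    ┃
                     ┃│ 13 │  1 │ 12 │ 15 │    ┃
                     ┃├────┼────┼────┼────┤    ┃
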